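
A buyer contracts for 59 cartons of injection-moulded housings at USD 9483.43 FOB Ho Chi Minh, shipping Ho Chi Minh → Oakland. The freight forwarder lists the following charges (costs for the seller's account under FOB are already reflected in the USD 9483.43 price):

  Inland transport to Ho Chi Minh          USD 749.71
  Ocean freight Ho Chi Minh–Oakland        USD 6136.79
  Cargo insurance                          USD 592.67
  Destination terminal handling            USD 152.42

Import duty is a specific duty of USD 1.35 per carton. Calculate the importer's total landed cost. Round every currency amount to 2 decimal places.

FOB: the seller bears costs until goods are on board at the origin port; the buyer bears freight, insurance and all costs thereafter.
Already in the invoice (seller's account under FOB): inland to port — exclude.
CIF value = FOB price + freight + insurance = 9483.43 + 6136.79 + 592.67 = 16212.89
Import duty = 59 × 1.35 = 79.65
Buyer bears: freight 6136.79 + insurance 592.67 + destination terminal 152.42 + duty 79.65 = 6961.53
Landed cost = invoice 9483.43 + 6961.53 = 16444.96

Total landed cost: USD 16444.96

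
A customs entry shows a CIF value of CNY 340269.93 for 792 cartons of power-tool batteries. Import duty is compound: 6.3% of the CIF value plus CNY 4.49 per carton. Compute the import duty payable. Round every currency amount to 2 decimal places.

Ad valorem component: 340269.93 × 6.3% = 21437.01
Specific component: 792 × 4.49 = 3556.08
Import duty = 21437.01 + 3556.08 = 24993.09

Import duty: CNY 24993.09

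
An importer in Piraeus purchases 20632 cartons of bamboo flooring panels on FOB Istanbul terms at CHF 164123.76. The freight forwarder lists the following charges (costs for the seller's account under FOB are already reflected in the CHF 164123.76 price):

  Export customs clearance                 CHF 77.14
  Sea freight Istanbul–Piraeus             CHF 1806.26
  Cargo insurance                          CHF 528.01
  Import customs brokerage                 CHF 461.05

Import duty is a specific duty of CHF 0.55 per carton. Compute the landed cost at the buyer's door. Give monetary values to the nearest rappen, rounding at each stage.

Total landed cost: CHF 178266.68

FOB: the seller bears costs until goods are on board at the origin port; the buyer bears freight, insurance and all costs thereafter.
Already in the invoice (seller's account under FOB): export clearance — exclude.
CIF value = FOB price + freight + insurance = 164123.76 + 1806.26 + 528.01 = 166458.03
Import duty = 20632 × 0.55 = 11347.60
Buyer bears: freight 1806.26 + insurance 528.01 + brokerage 461.05 + duty 11347.60 = 14142.92
Landed cost = invoice 164123.76 + 14142.92 = 178266.68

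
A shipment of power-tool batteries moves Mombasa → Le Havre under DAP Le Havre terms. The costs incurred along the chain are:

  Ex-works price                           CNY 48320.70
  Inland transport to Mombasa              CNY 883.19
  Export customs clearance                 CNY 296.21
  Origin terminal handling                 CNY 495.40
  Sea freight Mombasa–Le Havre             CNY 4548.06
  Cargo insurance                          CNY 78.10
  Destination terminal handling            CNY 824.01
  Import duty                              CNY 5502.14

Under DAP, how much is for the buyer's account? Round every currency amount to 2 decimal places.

DAP: the seller bears all costs to the named destination except import duty and clearance.
Seller's account: goods 48320.70 + inland to port 883.19 + export clearance 296.21 + origin terminal 495.40 + freight 4548.06 + insurance 78.10 + destination terminal 824.01 = 55445.67
Buyer's account: duty 5502.14 = 5502.14

Buyer's account: CNY 5502.14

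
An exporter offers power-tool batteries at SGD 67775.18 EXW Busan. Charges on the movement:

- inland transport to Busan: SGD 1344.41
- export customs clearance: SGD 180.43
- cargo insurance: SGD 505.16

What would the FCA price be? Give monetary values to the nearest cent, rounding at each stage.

FCA price: SGD 69300.02

Not relevant to the conversion: insurance — on the buyer under both terms; not part of either seller's price.
From EXW to FCA, the seller additionally bears: inland to port, export clearance.
FCA price = 67775.18 + 1344.41 + 180.43 = 69300.02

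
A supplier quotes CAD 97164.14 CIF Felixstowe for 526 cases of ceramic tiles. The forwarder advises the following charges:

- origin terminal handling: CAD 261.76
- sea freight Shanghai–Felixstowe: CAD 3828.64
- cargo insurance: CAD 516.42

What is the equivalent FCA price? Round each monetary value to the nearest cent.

FCA price: CAD 92557.32

From CIF to FCA, the seller no longer bears: origin terminal, freight, insurance.
FCA price = 97164.14 − 261.76 − 3828.64 − 516.42 = 92557.32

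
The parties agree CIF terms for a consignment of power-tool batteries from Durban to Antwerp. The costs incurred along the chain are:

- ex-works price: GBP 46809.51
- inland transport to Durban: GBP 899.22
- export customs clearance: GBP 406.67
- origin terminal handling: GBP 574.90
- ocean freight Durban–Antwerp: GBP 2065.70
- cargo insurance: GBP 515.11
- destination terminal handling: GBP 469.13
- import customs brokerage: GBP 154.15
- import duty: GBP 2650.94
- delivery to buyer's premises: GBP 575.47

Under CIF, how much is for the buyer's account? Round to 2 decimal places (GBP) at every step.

Buyer's account: GBP 3849.69

CIF: the seller pays costs through ocean freight and marine insurance to the destination port.
Seller's account: goods 46809.51 + inland to port 899.22 + export clearance 406.67 + origin terminal 574.90 + freight 2065.70 + insurance 515.11 = 51271.11
Buyer's account: destination terminal 469.13 + brokerage 154.15 + duty 2650.94 + delivery 575.47 = 3849.69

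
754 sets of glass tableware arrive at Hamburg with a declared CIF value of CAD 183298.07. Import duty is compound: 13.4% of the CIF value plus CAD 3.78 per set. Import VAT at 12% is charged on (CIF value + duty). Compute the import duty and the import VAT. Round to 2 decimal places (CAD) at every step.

Import duty: CAD 27412.06; import VAT: CAD 25285.22

Ad valorem component: 183298.07 × 13.4% = 24561.94
Specific component: 754 × 3.78 = 2850.12
Import duty = 24561.94 + 2850.12 = 27412.06
VAT base = CIF + duty = 183298.07 + 27412.06 = 210710.13
Import VAT = 210710.13 × 12% = 25285.22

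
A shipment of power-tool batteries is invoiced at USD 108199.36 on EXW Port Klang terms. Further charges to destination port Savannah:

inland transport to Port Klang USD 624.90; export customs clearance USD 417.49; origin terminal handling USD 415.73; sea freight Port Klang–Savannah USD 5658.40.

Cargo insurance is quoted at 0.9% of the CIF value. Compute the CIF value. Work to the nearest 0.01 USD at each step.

CIF value: USD 116363.15

Let C be the CIF value. C = EXW price + pre-shipment costs + freight + 0.9% × C
C − 0.9% × C = 108199.36 + 624.90 + 417.49 + 415.73 + 5658.40
0.991 × C = 115315.88
C = 115315.88 / 0.991 = 116363.15
Insurance premium = 0.9% × 116363.15 = 1047.27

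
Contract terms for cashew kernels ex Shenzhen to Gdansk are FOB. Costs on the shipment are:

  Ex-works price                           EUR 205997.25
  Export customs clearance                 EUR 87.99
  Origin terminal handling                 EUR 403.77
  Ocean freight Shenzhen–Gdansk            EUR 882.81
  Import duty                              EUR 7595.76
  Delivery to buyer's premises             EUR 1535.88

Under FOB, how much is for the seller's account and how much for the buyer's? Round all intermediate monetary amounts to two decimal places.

Seller: EUR 206489.01; buyer: EUR 10014.45

FOB: the seller bears costs until goods are on board at the origin port; the buyer bears freight, insurance and all costs thereafter.
Seller's account: goods 205997.25 + export clearance 87.99 + origin terminal 403.77 = 206489.01
Buyer's account: freight 882.81 + duty 7595.76 + delivery 1535.88 = 10014.45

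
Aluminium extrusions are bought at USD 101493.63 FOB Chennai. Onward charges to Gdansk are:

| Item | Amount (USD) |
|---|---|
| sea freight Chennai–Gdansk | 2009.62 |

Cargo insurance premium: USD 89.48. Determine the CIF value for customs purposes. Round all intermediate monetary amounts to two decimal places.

CIF value: USD 103592.73

CIF = FOB price + freight + insurance
CIF = 101493.63 + 2009.62 + 89.48 = 103592.73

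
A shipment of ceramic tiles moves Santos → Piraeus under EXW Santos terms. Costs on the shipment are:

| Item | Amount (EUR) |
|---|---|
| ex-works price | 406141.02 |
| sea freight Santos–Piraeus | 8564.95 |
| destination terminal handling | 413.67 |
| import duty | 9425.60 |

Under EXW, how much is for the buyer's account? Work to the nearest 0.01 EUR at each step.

EXW: the seller makes goods available at their premises; the buyer bears all onward costs.
Seller's account: goods 406141.02 = 406141.02
Buyer's account: freight 8564.95 + destination terminal 413.67 + duty 9425.60 = 18404.22

Buyer's account: EUR 18404.22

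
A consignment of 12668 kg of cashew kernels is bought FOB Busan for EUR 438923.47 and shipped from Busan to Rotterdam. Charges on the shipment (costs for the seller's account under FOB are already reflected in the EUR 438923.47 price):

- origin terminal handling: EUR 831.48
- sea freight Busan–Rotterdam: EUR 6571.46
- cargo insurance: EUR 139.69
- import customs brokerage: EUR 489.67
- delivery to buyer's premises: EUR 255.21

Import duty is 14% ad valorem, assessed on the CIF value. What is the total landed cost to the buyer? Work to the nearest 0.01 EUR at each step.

Total landed cost: EUR 508768.35

FOB: the seller bears costs until goods are on board at the origin port; the buyer bears freight, insurance and all costs thereafter.
Already in the invoice (seller's account under FOB): origin terminal — exclude.
CIF value = FOB price + freight + insurance = 438923.47 + 6571.46 + 139.69 = 445634.62
Import duty = 445634.62 × 14% = 62388.85
Buyer bears: freight 6571.46 + insurance 139.69 + brokerage 489.67 + delivery 255.21 + duty 62388.85 = 69844.88
Landed cost = invoice 438923.47 + 69844.88 = 508768.35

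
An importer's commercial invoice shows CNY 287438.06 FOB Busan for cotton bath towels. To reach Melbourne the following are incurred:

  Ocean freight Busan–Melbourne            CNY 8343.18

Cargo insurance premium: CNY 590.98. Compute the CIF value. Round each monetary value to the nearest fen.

CIF = FOB price + freight + insurance
CIF = 287438.06 + 8343.18 + 590.98 = 296372.22

CIF value: CNY 296372.22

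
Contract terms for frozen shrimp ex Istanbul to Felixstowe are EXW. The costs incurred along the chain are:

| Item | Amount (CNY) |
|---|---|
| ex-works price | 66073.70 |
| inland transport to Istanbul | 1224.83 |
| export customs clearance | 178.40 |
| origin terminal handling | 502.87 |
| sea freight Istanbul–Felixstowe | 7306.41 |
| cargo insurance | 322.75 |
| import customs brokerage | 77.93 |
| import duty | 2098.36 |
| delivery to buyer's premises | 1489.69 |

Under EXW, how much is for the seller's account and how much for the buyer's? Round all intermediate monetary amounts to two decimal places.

EXW: the seller makes goods available at their premises; the buyer bears all onward costs.
Seller's account: goods 66073.70 = 66073.70
Buyer's account: inland to port 1224.83 + export clearance 178.40 + origin terminal 502.87 + freight 7306.41 + insurance 322.75 + brokerage 77.93 + duty 2098.36 + delivery 1489.69 = 13201.24

Seller: CNY 66073.70; buyer: CNY 13201.24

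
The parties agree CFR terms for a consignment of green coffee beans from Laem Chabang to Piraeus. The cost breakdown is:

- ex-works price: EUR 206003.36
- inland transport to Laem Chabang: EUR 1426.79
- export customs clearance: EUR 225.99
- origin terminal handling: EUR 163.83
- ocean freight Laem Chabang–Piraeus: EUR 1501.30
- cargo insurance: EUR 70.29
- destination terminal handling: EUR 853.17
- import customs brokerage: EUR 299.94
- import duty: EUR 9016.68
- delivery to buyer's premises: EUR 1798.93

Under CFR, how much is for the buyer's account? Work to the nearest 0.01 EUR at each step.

Buyer's account: EUR 12039.01

CFR: the seller pays costs through ocean freight to the destination port, but not insurance.
Seller's account: goods 206003.36 + inland to port 1426.79 + export clearance 225.99 + origin terminal 163.83 + freight 1501.30 = 209321.27
Buyer's account: insurance 70.29 + destination terminal 853.17 + brokerage 299.94 + duty 9016.68 + delivery 1798.93 = 12039.01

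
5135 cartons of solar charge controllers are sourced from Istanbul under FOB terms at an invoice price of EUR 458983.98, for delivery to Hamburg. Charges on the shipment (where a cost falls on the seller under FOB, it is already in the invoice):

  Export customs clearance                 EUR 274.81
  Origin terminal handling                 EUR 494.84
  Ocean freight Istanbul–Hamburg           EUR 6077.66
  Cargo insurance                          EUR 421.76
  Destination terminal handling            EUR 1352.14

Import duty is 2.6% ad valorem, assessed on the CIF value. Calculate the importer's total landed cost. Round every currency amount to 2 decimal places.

Total landed cost: EUR 478938.11

FOB: the seller bears costs until goods are on board at the origin port; the buyer bears freight, insurance and all costs thereafter.
Already in the invoice (seller's account under FOB): export clearance, origin terminal — exclude.
CIF value = FOB price + freight + insurance = 458983.98 + 6077.66 + 421.76 = 465483.40
Import duty = 465483.40 × 2.6% = 12102.57
Buyer bears: freight 6077.66 + insurance 421.76 + destination terminal 1352.14 + duty 12102.57 = 19954.13
Landed cost = invoice 458983.98 + 19954.13 = 478938.11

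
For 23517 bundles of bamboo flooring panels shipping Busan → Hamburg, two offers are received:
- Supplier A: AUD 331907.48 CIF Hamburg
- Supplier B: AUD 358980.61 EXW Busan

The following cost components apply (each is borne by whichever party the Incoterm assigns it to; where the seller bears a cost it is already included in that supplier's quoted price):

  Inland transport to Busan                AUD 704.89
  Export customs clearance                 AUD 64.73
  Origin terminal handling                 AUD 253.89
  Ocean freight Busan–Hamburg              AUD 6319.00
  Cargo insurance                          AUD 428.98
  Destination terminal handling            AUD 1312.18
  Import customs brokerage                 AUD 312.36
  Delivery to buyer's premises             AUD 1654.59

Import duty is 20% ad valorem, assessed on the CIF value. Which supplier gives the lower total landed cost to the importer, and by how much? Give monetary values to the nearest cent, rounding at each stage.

Supplier A is cheaper by AUD 41813.54

Supplier A (CIF):
The CIF price already equals the CIF value: 331907.48
Import duty = 331907.48 × 20% = 66381.50
Buyer bears (A): 1312.18 + 312.36 + 1654.59 = 3279.13
Landed cost (A) = invoice 331907.48 + 3279.13 + duty 66381.50 = 401568.11
Supplier B (EXW):
CIF value = EXW price + inland to port + export clearance + origin terminal + freight + insurance = 358980.61 + 704.89 + 64.73 + 253.89 + 6319.00 + 428.98 = 366752.10
Import duty = 366752.10 × 20% = 73350.42
Buyer bears (B): 704.89 + 64.73 + 253.89 + 6319.00 + 428.98 + 1312.18 + 312.36 + 1654.59 = 11050.62
Landed cost (B) = invoice 358980.61 + 11050.62 + duty 73350.42 = 443381.65
Difference = |401568.11 − 443381.65| = 41813.54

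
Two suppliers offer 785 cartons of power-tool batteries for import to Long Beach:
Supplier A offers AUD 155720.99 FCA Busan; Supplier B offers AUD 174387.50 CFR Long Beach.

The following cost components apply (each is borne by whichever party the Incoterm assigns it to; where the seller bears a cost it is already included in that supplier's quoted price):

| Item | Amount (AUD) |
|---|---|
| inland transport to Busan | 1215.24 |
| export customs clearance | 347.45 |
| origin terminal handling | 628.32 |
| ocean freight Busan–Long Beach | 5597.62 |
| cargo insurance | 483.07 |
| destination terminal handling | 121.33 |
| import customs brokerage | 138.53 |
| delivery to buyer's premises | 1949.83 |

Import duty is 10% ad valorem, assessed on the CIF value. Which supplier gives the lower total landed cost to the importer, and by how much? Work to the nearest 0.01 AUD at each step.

Supplier A is cheaper by AUD 13684.63

Supplier A (FCA):
CIF value = FCA price + origin terminal + freight + insurance = 155720.99 + 628.32 + 5597.62 + 483.07 = 162430.00
Import duty = 162430.00 × 10% = 16243.00
Buyer bears (A): 628.32 + 5597.62 + 483.07 + 121.33 + 138.53 + 1949.83 = 8918.70
Landed cost (A) = invoice 155720.99 + 8918.70 + duty 16243.00 = 180882.69
Supplier B (CFR):
CIF value = CFR price + insurance = 174387.50 + 483.07 = 174870.57
Import duty = 174870.57 × 10% = 17487.06
Buyer bears (B): 483.07 + 121.33 + 138.53 + 1949.83 = 2692.76
Landed cost (B) = invoice 174387.50 + 2692.76 + duty 17487.06 = 194567.32
Difference = |180882.69 − 194567.32| = 13684.63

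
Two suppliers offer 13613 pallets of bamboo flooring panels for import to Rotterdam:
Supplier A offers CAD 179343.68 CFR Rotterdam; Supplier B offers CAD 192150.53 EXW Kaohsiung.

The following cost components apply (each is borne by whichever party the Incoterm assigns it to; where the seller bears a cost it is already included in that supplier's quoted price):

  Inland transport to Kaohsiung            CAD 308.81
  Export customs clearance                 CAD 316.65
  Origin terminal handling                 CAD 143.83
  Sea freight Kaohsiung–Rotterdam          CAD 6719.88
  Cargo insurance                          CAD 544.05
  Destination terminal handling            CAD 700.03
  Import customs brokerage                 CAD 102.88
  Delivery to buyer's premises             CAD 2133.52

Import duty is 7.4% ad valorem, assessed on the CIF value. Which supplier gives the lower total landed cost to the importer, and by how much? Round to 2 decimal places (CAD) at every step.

Supplier A is cheaper by CAD 21797.93

Supplier A (CFR):
CIF value = CFR price + insurance = 179343.68 + 544.05 = 179887.73
Import duty = 179887.73 × 7.4% = 13311.69
Buyer bears (A): 544.05 + 700.03 + 102.88 + 2133.52 = 3480.48
Landed cost (A) = invoice 179343.68 + 3480.48 + duty 13311.69 = 196135.85
Supplier B (EXW):
CIF value = EXW price + inland to port + export clearance + origin terminal + freight + insurance = 192150.53 + 308.81 + 316.65 + 143.83 + 6719.88 + 544.05 = 200183.75
Import duty = 200183.75 × 7.4% = 14813.60
Buyer bears (B): 308.81 + 316.65 + 143.83 + 6719.88 + 544.05 + 700.03 + 102.88 + 2133.52 = 10969.65
Landed cost (B) = invoice 192150.53 + 10969.65 + duty 14813.60 = 217933.78
Difference = |196135.85 − 217933.78| = 21797.93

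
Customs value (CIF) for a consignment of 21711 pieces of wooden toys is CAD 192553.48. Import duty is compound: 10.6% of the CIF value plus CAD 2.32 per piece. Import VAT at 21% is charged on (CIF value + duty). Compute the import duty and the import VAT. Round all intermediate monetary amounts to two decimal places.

Import duty: CAD 70780.19; import VAT: CAD 55300.07

Ad valorem component: 192553.48 × 10.6% = 20410.67
Specific component: 21711 × 2.32 = 50369.52
Import duty = 20410.67 + 50369.52 = 70780.19
VAT base = CIF + duty = 192553.48 + 70780.19 = 263333.67
Import VAT = 263333.67 × 21% = 55300.07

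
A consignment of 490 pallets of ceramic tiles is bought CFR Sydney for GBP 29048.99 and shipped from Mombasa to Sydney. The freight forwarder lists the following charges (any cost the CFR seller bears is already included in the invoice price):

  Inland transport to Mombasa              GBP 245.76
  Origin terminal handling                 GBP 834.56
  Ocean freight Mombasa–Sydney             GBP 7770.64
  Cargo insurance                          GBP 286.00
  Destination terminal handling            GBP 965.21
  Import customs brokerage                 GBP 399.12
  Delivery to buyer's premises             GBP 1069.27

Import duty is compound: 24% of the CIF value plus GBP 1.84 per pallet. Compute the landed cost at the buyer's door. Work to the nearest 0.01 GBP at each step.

Total landed cost: GBP 39710.59

CFR: the seller pays costs through ocean freight to the destination port, but not insurance.
Already in the invoice (seller's account under CFR): inland to port, origin terminal, freight — exclude.
CIF value = CFR price + insurance = 29048.99 + 286.00 = 29334.99
Ad valorem component: 29334.99 × 24% = 7040.40
Specific component: 490 × 1.84 = 901.60
Import duty = 7040.40 + 901.60 = 7942.00
Buyer bears: insurance 286.00 + destination terminal 965.21 + brokerage 399.12 + delivery 1069.27 + duty 7942.00 = 10661.60
Landed cost = invoice 29048.99 + 10661.60 = 39710.59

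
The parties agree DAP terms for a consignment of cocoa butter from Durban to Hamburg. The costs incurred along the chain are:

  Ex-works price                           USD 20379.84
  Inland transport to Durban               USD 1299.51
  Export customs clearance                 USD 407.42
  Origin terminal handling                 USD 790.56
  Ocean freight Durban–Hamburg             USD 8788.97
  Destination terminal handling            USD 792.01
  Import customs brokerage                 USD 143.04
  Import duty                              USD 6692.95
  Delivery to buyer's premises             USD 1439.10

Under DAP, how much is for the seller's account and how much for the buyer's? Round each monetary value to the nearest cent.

Seller: USD 33897.41; buyer: USD 6835.99

DAP: the seller bears all costs to the named destination except import duty and clearance.
Seller's account: goods 20379.84 + inland to port 1299.51 + export clearance 407.42 + origin terminal 790.56 + freight 8788.97 + destination terminal 792.01 + delivery 1439.10 = 33897.41
Buyer's account: brokerage 143.04 + duty 6692.95 = 6835.99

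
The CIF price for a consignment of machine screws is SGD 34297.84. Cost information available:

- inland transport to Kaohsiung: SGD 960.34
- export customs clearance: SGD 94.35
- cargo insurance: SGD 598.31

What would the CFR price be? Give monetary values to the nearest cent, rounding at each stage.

CFR price: SGD 33699.53

Not relevant to the conversion: export clearance, inland to port — on the seller under both CIF and CFR; already in the CIF price and stays in the CFR price.
From CIF to CFR, the seller no longer bears: insurance.
CFR price = 34297.84 − 598.31 = 33699.53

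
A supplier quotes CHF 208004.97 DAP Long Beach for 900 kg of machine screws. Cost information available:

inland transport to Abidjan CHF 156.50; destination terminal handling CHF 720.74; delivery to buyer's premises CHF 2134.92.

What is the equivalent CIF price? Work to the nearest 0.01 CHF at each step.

Not relevant to the conversion: inland to port — on the seller under both DAP and CIF; already in the DAP price and stays in the CIF price.
From DAP to CIF, the seller no longer bears: destination terminal, delivery.
CIF price = 208004.97 − 720.74 − 2134.92 = 205149.31

CIF price: CHF 205149.31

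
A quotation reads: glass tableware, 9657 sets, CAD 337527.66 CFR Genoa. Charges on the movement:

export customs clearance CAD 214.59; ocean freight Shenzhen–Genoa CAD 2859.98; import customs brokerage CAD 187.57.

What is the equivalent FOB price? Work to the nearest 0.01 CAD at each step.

Not relevant to the conversion: export clearance — on the seller under both CFR and FOB; already in the CFR price and stays in the FOB price. brokerage — on the buyer under both terms; not part of either seller's price.
From CFR to FOB, the seller no longer bears: freight.
FOB price = 337527.66 − 2859.98 = 334667.68

FOB price: CAD 334667.68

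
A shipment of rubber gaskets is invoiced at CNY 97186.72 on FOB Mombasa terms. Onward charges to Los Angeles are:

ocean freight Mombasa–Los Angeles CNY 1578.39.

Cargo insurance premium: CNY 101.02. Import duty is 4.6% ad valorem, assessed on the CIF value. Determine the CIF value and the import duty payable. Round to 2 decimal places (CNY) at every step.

CIF value: CNY 98866.13; import duty: CNY 4547.84

CIF = FOB price + freight + insurance
CIF = 97186.72 + 1578.39 + 101.02 = 98866.13
Import duty = 98866.13 × 4.6% = 4547.84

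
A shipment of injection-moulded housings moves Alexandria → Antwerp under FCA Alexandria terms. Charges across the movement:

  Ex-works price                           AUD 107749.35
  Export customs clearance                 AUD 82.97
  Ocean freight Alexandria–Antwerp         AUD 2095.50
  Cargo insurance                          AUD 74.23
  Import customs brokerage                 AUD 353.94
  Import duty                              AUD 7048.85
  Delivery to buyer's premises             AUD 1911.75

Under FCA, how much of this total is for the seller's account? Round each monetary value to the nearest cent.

FCA: the seller delivers export-cleared goods to the carrier; the buyer bears costs from that point.
Seller's account: goods 107749.35 + export clearance 82.97 = 107832.32
Buyer's account: freight 2095.50 + insurance 74.23 + brokerage 353.94 + duty 7048.85 + delivery 1911.75 = 11484.27

Seller's account: AUD 107832.32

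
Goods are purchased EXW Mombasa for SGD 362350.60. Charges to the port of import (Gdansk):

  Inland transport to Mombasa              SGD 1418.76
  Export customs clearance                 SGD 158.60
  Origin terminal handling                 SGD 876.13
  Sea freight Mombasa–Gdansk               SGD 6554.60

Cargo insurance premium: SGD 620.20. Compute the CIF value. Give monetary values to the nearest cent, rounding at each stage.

CIF value: SGD 371978.89

CIF = EXW price + pre-shipment costs + freight + insurance
CIF = 362350.60 + 1418.76 + 158.60 + 876.13 + 6554.60 + 620.20 = 371978.89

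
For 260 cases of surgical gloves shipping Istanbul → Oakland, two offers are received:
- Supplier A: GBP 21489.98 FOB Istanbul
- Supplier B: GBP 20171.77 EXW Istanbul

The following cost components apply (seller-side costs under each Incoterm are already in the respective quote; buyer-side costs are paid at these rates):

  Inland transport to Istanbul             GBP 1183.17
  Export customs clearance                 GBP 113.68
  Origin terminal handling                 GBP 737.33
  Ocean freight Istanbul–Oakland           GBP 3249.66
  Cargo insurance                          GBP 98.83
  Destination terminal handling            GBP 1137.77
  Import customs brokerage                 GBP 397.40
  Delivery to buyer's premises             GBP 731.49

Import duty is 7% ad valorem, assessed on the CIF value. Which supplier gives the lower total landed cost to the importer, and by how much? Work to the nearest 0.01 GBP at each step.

Supplier A (FOB):
CIF value = FOB price + freight + insurance = 21489.98 + 3249.66 + 98.83 = 24838.47
Import duty = 24838.47 × 7% = 1738.69
Buyer bears (A): 3249.66 + 98.83 + 1137.77 + 397.40 + 731.49 = 5615.15
Landed cost (A) = invoice 21489.98 + 5615.15 + duty 1738.69 = 28843.82
Supplier B (EXW):
CIF value = EXW price + inland to port + export clearance + origin terminal + freight + insurance = 20171.77 + 1183.17 + 113.68 + 737.33 + 3249.66 + 98.83 = 25554.44
Import duty = 25554.44 × 7% = 1788.81
Buyer bears (B): 1183.17 + 113.68 + 737.33 + 3249.66 + 98.83 + 1137.77 + 397.40 + 731.49 = 7649.33
Landed cost (B) = invoice 20171.77 + 7649.33 + duty 1788.81 = 29609.91
Difference = |28843.82 − 29609.91| = 766.09

Supplier A is cheaper by GBP 766.09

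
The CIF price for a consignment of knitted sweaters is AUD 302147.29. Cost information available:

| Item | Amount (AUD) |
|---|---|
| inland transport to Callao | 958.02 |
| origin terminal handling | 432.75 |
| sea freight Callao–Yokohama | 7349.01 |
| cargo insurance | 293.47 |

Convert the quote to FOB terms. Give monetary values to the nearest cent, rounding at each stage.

Not relevant to the conversion: origin terminal, inland to port — on the seller under both CIF and FOB; already in the CIF price and stays in the FOB price.
From CIF to FOB, the seller no longer bears: freight, insurance.
FOB price = 302147.29 − 7349.01 − 293.47 = 294504.81

FOB price: AUD 294504.81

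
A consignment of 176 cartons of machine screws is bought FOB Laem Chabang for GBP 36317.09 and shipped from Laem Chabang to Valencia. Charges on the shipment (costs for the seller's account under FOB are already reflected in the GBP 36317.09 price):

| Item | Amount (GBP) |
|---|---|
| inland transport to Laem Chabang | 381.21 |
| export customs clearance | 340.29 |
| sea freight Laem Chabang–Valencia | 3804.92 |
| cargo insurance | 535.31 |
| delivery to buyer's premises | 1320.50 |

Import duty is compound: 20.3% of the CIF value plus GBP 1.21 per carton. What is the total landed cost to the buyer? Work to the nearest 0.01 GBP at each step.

Total landed cost: GBP 50444.22

FOB: the seller bears costs until goods are on board at the origin port; the buyer bears freight, insurance and all costs thereafter.
Already in the invoice (seller's account under FOB): inland to port, export clearance — exclude.
CIF value = FOB price + freight + insurance = 36317.09 + 3804.92 + 535.31 = 40657.32
Ad valorem component: 40657.32 × 20.3% = 8253.44
Specific component: 176 × 1.21 = 212.96
Import duty = 8253.44 + 212.96 = 8466.40
Buyer bears: freight 3804.92 + insurance 535.31 + delivery 1320.50 + duty 8466.40 = 14127.13
Landed cost = invoice 36317.09 + 14127.13 = 50444.22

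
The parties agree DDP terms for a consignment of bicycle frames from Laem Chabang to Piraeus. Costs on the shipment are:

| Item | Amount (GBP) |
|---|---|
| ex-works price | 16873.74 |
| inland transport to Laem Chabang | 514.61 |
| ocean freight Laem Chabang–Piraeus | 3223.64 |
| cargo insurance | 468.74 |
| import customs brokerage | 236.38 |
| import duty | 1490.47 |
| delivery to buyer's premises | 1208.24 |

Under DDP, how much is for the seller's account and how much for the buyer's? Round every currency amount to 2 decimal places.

Seller: GBP 24015.82; buyer: GBP 0.00

DDP: the seller bears all costs including import duty.
Seller's account: goods 16873.74 + inland to port 514.61 + freight 3223.64 + insurance 468.74 + brokerage 236.38 + duty 1490.47 + delivery 1208.24 = 24015.82
Buyer's account: 0.00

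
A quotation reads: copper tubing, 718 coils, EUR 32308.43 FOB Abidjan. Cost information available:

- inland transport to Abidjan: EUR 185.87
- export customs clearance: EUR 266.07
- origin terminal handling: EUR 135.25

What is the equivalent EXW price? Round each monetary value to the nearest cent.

From FOB to EXW, the seller no longer bears: inland to port, export clearance, origin terminal.
EXW price = 32308.43 − 185.87 − 266.07 − 135.25 = 31721.24

EXW price: EUR 31721.24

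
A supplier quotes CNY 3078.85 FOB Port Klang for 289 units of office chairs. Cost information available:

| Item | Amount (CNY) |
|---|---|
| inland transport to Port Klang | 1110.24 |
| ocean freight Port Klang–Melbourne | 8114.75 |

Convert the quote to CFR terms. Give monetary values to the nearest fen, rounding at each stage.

CFR price: CNY 11193.60

Not relevant to the conversion: inland to port — on the seller under both FOB and CFR; already in the FOB price and stays in the CFR price.
From FOB to CFR, the seller additionally bears: freight.
CFR price = 3078.85 + 8114.75 = 11193.60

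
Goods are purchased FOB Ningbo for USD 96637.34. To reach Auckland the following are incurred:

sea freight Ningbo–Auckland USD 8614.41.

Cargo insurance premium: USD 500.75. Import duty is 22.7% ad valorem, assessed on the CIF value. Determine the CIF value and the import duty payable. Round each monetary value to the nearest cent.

CIF = FOB price + freight + insurance
CIF = 96637.34 + 8614.41 + 500.75 = 105752.50
Import duty = 105752.50 × 22.7% = 24005.82

CIF value: USD 105752.50; import duty: USD 24005.82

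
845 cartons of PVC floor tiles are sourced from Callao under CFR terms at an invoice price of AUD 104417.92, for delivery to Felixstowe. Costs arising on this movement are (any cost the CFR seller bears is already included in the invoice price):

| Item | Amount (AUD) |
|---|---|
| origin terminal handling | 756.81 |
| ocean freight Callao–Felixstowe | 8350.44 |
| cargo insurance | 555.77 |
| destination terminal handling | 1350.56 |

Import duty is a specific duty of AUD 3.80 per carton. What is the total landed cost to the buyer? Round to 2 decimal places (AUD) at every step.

Total landed cost: AUD 109535.25

CFR: the seller pays costs through ocean freight to the destination port, but not insurance.
Already in the invoice (seller's account under CFR): origin terminal, freight — exclude.
CIF value = CFR price + insurance = 104417.92 + 555.77 = 104973.69
Import duty = 845 × 3.80 = 3211.00
Buyer bears: insurance 555.77 + destination terminal 1350.56 + duty 3211.00 = 5117.33
Landed cost = invoice 104417.92 + 5117.33 = 109535.25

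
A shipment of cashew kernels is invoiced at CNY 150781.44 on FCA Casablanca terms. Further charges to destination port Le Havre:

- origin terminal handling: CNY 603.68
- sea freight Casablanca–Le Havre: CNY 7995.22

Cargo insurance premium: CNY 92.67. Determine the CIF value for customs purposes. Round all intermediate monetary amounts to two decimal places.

CIF value: CNY 159473.01

CIF = FCA price + pre-shipment costs + freight + insurance
CIF = 150781.44 + 603.68 + 7995.22 + 92.67 = 159473.01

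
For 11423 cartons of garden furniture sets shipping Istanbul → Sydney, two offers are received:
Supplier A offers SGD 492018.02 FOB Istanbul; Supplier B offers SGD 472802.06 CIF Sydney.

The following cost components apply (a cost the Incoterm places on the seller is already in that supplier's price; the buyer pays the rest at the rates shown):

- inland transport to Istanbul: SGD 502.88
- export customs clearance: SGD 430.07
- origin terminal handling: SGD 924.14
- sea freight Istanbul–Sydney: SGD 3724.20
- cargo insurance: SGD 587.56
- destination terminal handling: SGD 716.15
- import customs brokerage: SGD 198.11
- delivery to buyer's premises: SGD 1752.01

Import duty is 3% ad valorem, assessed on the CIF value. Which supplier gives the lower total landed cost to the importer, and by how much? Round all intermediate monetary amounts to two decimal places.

Supplier A (FOB):
CIF value = FOB price + freight + insurance = 492018.02 + 3724.20 + 587.56 = 496329.78
Import duty = 496329.78 × 3% = 14889.89
Buyer bears (A): 3724.20 + 587.56 + 716.15 + 198.11 + 1752.01 = 6978.03
Landed cost (A) = invoice 492018.02 + 6978.03 + duty 14889.89 = 513885.94
Supplier B (CIF):
The CIF price already equals the CIF value: 472802.06
Import duty = 472802.06 × 3% = 14184.06
Buyer bears (B): 716.15 + 198.11 + 1752.01 = 2666.27
Landed cost (B) = invoice 472802.06 + 2666.27 + duty 14184.06 = 489652.39
Difference = |513885.94 − 489652.39| = 24233.55

Supplier B is cheaper by SGD 24233.55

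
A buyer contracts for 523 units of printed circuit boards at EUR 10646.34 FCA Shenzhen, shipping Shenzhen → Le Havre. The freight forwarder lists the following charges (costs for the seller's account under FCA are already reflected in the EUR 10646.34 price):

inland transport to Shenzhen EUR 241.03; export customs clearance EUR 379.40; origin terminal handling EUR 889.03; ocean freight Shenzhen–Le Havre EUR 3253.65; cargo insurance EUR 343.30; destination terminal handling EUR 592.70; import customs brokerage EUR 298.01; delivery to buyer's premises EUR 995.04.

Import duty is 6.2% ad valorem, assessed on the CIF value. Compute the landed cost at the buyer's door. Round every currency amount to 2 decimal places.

FCA: the seller delivers export-cleared goods to the carrier; the buyer bears costs from that point.
Already in the invoice (seller's account under FCA): inland to port, export clearance — exclude.
CIF value = FCA price + origin terminal + freight + insurance = 10646.34 + 889.03 + 3253.65 + 343.30 = 15132.32
Import duty = 15132.32 × 6.2% = 938.20
Buyer bears: origin terminal 889.03 + freight 3253.65 + insurance 343.30 + destination terminal 592.70 + brokerage 298.01 + delivery 995.04 + duty 938.20 = 7309.93
Landed cost = invoice 10646.34 + 7309.93 = 17956.27

Total landed cost: EUR 17956.27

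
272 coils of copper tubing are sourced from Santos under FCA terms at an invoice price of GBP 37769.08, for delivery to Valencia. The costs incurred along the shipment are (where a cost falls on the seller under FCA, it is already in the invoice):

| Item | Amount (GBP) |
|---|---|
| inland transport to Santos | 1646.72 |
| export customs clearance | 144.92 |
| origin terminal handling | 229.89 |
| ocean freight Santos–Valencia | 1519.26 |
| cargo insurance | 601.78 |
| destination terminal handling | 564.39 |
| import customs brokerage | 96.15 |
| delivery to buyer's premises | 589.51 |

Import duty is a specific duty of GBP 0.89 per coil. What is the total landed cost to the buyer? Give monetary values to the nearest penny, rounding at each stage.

Total landed cost: GBP 41612.14

FCA: the seller delivers export-cleared goods to the carrier; the buyer bears costs from that point.
Already in the invoice (seller's account under FCA): inland to port, export clearance — exclude.
CIF value = FCA price + origin terminal + freight + insurance = 37769.08 + 229.89 + 1519.26 + 601.78 = 40120.01
Import duty = 272 × 0.89 = 242.08
Buyer bears: origin terminal 229.89 + freight 1519.26 + insurance 601.78 + destination terminal 564.39 + brokerage 96.15 + delivery 589.51 + duty 242.08 = 3843.06
Landed cost = invoice 37769.08 + 3843.06 = 41612.14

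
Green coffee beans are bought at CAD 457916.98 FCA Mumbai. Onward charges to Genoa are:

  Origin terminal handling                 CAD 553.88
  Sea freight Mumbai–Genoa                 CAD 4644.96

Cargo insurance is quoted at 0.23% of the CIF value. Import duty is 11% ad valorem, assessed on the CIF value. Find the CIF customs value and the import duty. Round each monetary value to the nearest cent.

CIF value: CAD 464183.44; import duty: CAD 51060.18

Let C be the CIF value. C = FCA price + pre-shipment costs + freight + 0.23% × C
C − 0.23% × C = 457916.98 + 553.88 + 4644.96
0.9977 × C = 463115.82
C = 463115.82 / 0.9977 = 464183.44
Insurance premium = 0.23% × 464183.44 = 1067.62
Import duty = 464183.44 × 11% = 51060.18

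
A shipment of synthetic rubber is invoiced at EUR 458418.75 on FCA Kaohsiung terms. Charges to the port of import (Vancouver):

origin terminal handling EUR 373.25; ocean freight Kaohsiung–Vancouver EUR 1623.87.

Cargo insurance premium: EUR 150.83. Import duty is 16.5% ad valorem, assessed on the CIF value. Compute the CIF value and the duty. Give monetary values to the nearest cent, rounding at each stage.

CIF = FCA price + pre-shipment costs + freight + insurance
CIF = 458418.75 + 373.25 + 1623.87 + 150.83 = 460566.70
Import duty = 460566.70 × 16.5% = 75993.51

CIF value: EUR 460566.70; import duty: EUR 75993.51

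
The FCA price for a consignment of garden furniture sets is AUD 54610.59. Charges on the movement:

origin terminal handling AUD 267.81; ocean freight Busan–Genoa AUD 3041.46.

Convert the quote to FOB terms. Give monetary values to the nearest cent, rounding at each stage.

FOB price: AUD 54878.40

Not relevant to the conversion: freight — on the buyer under both terms; not part of either seller's price.
From FCA to FOB, the seller additionally bears: origin terminal.
FOB price = 54610.59 + 267.81 = 54878.40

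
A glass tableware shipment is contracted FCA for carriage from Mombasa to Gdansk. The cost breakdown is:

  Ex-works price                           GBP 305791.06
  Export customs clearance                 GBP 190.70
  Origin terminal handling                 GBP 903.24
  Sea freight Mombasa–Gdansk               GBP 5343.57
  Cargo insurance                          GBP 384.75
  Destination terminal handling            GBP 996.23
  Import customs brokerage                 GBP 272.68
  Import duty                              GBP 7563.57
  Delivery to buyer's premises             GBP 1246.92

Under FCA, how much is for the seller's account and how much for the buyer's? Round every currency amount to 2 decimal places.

FCA: the seller delivers export-cleared goods to the carrier; the buyer bears costs from that point.
Seller's account: goods 305791.06 + export clearance 190.70 = 305981.76
Buyer's account: origin terminal 903.24 + freight 5343.57 + insurance 384.75 + destination terminal 996.23 + brokerage 272.68 + duty 7563.57 + delivery 1246.92 = 16710.96

Seller: GBP 305981.76; buyer: GBP 16710.96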